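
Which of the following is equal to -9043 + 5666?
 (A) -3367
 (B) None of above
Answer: B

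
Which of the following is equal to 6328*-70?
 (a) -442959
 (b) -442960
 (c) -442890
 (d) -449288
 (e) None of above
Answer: b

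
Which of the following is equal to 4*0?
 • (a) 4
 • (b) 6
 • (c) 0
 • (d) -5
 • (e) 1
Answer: c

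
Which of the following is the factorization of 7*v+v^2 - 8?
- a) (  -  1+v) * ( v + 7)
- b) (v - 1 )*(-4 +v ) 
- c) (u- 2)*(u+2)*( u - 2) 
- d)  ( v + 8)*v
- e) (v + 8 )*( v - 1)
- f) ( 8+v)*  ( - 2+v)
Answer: e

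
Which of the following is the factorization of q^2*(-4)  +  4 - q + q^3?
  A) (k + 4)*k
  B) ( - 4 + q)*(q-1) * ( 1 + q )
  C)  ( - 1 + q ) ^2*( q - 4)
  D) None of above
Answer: B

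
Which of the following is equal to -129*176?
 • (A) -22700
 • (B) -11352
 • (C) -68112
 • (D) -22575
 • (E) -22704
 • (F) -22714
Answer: E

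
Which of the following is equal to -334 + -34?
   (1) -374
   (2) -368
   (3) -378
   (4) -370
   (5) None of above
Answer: 2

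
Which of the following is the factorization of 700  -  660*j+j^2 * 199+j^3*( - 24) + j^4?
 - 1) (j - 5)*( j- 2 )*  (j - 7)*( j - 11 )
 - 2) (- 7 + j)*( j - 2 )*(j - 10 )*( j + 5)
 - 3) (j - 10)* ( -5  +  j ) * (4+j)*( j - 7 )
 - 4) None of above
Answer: 4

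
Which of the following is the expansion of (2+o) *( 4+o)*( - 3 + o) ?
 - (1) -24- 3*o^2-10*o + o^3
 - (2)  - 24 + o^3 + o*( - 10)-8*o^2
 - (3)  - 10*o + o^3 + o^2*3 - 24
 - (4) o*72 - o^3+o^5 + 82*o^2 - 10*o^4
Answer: 3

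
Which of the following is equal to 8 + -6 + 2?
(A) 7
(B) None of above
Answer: B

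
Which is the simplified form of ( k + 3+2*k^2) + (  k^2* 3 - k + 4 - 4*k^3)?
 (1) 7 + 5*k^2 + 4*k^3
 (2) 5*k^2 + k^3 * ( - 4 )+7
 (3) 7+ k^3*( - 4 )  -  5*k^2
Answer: 2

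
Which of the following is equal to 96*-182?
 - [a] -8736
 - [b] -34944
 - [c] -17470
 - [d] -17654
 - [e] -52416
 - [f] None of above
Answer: f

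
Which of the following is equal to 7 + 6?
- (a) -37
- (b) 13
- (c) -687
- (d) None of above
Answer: b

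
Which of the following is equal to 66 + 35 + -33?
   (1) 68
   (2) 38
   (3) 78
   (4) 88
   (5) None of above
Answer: 1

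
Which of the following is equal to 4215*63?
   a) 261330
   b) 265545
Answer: b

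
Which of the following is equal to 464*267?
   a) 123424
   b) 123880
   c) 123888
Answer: c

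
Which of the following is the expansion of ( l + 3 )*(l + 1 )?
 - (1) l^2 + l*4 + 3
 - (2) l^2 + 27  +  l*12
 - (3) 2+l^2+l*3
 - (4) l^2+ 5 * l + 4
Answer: 1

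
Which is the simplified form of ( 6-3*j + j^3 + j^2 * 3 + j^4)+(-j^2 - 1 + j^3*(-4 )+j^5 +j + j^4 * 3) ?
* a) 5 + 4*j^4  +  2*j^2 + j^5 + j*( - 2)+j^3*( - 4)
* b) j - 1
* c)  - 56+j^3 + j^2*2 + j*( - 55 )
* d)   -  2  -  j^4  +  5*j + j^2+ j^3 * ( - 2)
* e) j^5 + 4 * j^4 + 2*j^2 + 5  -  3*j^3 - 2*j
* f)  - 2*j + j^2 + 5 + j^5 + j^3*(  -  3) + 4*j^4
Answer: e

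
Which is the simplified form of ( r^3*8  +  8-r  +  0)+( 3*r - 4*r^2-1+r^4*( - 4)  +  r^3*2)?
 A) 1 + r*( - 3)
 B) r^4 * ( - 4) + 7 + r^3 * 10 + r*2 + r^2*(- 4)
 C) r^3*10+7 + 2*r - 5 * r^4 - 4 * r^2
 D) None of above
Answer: B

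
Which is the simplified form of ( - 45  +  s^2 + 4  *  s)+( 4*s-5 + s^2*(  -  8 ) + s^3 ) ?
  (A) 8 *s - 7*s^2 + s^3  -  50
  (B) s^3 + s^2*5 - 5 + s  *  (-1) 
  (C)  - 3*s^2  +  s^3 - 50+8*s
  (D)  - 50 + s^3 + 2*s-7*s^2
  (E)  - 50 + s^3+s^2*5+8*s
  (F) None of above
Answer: A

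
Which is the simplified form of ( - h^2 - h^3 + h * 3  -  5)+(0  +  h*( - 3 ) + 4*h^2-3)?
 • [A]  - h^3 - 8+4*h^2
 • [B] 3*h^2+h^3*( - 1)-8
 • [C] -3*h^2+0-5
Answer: B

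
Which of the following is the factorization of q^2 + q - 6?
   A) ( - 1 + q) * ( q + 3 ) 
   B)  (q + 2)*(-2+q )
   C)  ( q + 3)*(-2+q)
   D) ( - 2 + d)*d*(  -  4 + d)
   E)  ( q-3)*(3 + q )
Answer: C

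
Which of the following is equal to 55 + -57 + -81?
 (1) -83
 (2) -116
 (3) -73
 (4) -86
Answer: 1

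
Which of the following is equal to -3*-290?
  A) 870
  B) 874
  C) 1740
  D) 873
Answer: A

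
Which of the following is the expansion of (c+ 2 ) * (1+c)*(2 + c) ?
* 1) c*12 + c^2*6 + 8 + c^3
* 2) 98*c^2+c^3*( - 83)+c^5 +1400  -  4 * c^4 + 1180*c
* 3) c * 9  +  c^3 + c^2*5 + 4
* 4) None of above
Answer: 4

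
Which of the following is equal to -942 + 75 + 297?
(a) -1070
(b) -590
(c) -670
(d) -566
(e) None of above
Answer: e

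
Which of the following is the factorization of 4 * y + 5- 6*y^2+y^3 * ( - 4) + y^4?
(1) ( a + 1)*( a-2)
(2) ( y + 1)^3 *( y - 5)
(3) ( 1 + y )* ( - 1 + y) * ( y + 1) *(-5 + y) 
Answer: 3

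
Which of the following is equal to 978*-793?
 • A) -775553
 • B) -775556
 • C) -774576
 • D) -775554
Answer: D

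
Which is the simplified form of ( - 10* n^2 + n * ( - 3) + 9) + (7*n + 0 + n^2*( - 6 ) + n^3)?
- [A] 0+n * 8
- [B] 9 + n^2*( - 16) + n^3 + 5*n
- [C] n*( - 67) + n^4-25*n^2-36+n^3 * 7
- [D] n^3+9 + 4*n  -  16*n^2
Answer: D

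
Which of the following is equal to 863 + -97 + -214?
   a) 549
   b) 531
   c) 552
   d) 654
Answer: c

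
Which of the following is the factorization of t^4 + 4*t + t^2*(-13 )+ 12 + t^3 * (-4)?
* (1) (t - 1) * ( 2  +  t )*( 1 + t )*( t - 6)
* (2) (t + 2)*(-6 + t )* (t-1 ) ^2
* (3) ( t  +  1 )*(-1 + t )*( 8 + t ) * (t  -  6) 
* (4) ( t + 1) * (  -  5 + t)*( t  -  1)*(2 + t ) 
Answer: 1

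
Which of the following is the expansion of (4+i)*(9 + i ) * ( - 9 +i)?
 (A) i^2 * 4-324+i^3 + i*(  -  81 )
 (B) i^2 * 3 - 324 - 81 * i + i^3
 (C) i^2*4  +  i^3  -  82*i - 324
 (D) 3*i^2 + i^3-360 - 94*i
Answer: A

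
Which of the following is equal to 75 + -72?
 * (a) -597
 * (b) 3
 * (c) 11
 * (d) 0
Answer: b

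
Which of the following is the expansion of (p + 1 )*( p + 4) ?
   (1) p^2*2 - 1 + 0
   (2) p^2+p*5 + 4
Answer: 2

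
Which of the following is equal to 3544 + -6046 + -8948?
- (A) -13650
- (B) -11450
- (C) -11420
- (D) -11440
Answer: B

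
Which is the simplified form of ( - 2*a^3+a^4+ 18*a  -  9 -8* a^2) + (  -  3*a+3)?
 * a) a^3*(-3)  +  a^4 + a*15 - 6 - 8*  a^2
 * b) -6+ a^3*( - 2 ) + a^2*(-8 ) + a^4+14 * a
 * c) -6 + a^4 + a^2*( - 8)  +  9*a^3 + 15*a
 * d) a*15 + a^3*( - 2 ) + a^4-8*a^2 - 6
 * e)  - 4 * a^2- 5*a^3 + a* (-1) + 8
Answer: d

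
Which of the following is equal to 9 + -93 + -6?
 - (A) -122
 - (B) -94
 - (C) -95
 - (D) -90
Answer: D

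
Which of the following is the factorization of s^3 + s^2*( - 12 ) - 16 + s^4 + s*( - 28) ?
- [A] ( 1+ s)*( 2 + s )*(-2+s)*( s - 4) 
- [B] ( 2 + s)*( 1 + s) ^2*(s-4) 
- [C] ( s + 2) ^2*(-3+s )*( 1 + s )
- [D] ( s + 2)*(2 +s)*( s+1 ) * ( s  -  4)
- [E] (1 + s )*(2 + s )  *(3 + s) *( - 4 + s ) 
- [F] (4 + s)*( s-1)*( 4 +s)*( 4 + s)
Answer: D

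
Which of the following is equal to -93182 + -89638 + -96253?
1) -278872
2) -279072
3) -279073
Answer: 3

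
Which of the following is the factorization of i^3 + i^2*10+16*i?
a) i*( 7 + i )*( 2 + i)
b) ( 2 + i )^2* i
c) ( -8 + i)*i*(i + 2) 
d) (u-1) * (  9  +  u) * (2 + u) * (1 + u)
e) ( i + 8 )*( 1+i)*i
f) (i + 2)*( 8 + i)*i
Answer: f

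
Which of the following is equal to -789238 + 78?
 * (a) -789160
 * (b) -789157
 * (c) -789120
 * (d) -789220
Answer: a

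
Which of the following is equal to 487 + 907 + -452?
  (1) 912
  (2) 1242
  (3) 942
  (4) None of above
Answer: 3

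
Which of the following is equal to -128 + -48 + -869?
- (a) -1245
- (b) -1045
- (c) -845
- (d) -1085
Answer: b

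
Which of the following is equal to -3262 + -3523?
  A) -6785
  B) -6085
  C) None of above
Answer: A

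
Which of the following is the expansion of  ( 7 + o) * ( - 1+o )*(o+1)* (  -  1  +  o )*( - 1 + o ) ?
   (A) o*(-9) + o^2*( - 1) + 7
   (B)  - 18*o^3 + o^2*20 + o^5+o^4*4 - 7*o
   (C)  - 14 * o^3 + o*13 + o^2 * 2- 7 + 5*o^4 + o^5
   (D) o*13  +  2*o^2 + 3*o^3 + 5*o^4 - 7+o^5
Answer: C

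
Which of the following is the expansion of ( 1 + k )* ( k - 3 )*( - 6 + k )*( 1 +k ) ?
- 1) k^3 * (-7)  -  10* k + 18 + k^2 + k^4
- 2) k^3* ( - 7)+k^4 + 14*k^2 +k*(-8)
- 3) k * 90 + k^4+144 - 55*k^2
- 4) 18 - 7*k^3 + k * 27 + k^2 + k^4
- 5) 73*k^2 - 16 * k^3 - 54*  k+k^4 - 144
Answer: 4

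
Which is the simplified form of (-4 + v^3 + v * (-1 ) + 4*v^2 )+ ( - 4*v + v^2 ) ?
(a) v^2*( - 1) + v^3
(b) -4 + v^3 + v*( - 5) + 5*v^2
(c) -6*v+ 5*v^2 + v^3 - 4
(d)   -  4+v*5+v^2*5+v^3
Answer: b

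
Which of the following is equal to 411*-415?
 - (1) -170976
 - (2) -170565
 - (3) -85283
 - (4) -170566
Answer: 2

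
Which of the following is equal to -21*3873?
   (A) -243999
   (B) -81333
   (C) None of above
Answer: B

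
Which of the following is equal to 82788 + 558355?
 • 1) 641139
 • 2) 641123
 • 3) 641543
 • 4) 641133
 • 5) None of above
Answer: 5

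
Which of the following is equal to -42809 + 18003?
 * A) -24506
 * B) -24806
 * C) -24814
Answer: B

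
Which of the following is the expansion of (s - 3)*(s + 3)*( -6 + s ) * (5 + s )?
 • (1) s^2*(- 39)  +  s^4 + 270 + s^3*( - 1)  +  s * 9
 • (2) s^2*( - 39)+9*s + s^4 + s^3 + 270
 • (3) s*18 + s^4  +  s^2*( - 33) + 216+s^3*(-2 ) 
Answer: 1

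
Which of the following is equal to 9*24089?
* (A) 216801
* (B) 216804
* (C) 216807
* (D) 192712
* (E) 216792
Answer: A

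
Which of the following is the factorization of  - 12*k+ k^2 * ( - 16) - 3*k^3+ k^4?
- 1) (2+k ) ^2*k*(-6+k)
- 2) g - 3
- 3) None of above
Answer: 3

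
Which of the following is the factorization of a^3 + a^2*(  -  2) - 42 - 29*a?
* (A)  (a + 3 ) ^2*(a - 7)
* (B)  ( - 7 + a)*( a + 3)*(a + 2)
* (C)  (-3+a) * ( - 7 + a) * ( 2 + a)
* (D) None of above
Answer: B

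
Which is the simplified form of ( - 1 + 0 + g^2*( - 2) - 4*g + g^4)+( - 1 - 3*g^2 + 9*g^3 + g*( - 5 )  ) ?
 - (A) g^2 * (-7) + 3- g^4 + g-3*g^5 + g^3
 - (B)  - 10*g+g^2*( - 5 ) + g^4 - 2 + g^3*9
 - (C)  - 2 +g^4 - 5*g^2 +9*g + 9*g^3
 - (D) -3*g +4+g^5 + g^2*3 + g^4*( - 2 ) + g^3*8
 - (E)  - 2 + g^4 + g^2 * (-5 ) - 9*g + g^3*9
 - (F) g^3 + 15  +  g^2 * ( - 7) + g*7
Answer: E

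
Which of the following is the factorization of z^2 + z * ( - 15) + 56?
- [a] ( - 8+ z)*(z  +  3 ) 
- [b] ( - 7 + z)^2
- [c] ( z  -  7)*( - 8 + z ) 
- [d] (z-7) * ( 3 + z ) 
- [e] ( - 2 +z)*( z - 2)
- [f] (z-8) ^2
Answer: c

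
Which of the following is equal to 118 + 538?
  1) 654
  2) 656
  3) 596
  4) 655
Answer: 2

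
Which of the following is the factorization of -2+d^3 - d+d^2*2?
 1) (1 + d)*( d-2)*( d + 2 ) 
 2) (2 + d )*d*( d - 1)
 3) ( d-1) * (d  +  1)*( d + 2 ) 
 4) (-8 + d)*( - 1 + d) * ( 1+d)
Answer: 3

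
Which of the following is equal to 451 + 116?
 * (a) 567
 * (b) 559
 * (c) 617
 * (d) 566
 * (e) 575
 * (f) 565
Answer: a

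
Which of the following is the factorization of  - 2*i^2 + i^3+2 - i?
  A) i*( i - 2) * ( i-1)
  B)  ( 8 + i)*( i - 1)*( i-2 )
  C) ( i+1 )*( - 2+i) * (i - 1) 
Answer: C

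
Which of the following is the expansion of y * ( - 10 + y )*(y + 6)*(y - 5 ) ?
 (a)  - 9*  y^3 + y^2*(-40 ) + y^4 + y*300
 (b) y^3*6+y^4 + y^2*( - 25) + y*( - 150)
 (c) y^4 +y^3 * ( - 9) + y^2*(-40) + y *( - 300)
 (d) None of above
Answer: a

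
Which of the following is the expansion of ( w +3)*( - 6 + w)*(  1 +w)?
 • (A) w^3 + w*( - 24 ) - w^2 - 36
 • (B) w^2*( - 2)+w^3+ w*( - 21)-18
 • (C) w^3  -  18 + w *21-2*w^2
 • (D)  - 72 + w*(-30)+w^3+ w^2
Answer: B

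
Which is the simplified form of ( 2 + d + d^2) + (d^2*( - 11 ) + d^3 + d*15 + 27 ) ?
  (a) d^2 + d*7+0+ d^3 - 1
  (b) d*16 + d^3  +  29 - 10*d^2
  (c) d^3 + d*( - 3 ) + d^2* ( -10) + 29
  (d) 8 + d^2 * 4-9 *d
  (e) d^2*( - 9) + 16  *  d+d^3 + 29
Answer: b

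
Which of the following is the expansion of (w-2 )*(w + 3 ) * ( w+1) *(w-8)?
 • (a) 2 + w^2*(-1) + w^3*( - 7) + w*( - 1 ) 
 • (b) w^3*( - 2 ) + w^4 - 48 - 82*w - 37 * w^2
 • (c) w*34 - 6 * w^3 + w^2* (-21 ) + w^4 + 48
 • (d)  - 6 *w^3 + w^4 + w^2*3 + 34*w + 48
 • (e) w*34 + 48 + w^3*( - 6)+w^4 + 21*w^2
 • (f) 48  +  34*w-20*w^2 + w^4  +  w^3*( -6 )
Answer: c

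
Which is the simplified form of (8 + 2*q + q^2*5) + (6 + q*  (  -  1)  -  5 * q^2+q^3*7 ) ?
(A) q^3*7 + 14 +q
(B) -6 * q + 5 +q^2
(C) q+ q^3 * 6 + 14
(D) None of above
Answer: A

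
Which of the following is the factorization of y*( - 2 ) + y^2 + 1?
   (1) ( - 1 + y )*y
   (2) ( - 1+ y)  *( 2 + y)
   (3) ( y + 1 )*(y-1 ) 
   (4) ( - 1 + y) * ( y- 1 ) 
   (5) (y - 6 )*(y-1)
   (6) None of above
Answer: 4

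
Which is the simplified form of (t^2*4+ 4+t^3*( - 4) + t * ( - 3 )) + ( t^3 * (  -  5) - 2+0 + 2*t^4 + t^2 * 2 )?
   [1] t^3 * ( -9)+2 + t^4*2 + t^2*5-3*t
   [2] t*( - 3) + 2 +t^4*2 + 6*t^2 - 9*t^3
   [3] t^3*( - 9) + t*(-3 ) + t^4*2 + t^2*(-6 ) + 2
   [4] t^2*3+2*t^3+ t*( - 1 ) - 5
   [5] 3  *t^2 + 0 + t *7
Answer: 2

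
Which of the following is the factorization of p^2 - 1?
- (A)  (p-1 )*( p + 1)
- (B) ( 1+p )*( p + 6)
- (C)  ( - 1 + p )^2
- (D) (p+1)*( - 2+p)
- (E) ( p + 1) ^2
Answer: A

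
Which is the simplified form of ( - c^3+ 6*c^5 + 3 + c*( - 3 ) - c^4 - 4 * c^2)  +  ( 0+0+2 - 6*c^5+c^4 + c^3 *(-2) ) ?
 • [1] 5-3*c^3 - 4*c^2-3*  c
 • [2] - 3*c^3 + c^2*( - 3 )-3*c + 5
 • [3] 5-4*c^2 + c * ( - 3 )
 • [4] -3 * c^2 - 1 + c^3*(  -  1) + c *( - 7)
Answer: 1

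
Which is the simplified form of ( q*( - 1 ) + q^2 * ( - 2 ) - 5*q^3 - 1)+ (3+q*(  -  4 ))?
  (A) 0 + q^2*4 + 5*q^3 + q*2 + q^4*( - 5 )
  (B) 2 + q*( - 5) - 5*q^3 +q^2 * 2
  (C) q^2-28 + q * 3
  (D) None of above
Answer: D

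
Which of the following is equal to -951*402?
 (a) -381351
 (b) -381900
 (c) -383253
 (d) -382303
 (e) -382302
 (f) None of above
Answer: e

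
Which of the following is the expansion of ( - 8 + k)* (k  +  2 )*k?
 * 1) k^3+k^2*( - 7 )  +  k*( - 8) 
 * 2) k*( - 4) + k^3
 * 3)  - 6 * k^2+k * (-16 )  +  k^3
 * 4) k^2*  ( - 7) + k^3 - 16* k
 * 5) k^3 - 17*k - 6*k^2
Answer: 3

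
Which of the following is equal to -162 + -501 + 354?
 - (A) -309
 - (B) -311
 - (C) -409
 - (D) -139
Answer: A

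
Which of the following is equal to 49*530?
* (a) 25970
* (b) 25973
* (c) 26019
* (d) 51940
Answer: a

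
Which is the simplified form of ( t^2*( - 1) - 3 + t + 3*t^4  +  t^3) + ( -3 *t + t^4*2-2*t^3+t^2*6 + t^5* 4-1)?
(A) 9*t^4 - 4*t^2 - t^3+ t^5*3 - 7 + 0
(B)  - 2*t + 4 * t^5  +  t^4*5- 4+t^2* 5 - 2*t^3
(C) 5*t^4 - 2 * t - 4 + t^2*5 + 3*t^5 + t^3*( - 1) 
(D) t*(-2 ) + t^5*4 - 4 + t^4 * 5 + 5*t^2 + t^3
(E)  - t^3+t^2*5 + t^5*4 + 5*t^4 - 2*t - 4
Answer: E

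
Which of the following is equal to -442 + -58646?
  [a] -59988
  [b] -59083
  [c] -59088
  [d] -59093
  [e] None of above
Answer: c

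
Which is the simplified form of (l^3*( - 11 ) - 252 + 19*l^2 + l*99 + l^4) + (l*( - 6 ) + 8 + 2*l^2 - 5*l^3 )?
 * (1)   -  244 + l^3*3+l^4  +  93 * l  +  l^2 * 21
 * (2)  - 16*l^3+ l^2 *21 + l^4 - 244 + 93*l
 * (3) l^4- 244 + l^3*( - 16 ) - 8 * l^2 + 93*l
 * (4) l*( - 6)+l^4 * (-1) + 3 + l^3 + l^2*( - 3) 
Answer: 2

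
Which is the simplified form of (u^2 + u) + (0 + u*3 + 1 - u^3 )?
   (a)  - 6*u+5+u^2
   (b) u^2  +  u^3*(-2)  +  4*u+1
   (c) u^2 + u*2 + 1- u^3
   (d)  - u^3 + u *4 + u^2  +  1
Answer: d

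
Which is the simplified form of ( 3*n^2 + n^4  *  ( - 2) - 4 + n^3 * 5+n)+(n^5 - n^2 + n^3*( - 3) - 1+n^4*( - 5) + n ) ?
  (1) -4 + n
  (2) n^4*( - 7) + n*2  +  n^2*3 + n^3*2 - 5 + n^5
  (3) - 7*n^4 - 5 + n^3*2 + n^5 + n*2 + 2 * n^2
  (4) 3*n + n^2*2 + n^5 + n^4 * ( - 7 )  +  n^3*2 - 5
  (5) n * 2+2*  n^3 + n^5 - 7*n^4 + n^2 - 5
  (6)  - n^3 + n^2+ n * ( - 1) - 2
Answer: 3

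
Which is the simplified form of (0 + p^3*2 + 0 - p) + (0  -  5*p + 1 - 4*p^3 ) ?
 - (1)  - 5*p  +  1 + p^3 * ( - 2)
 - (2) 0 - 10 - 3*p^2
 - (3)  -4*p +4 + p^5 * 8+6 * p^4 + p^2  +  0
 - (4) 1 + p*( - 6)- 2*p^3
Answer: 4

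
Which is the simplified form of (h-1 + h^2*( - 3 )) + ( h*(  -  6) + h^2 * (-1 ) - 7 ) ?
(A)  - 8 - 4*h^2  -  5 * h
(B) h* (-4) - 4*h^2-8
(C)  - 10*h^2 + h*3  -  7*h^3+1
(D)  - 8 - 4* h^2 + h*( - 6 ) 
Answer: A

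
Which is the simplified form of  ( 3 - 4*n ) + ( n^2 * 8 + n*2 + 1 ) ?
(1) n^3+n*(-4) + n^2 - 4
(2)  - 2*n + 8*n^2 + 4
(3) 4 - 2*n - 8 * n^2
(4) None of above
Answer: 2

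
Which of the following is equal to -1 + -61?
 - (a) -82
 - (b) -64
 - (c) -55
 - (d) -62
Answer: d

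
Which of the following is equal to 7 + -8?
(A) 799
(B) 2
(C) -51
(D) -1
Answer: D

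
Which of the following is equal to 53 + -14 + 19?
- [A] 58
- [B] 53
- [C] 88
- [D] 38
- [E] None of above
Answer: A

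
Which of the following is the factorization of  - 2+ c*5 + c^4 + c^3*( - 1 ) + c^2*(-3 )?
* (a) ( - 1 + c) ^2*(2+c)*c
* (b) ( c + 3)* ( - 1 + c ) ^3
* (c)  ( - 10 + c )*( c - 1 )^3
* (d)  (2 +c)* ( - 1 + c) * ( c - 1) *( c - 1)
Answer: d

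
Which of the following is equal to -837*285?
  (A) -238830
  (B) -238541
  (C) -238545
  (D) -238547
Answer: C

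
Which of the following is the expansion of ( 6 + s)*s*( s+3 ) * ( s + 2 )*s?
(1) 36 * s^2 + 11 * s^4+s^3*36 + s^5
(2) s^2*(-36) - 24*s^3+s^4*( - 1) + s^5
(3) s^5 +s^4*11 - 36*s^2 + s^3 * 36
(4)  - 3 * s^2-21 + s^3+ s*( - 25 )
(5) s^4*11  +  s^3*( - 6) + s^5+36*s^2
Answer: 1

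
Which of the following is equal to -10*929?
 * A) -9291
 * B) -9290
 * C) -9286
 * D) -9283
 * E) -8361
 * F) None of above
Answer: B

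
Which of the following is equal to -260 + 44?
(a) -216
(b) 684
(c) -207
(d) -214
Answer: a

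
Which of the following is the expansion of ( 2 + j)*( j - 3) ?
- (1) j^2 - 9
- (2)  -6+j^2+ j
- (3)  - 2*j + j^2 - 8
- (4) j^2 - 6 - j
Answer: 4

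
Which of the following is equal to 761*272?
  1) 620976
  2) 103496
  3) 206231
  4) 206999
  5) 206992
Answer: 5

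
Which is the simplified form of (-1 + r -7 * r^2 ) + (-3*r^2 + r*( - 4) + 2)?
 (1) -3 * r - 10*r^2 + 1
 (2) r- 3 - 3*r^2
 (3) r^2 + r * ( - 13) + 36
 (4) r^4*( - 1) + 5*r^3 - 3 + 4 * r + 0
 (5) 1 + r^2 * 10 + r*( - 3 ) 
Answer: 1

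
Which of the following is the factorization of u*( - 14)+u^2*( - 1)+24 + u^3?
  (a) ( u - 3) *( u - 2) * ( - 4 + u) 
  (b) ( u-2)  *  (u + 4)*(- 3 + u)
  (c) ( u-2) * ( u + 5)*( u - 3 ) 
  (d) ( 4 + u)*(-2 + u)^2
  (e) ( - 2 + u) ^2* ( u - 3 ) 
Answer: b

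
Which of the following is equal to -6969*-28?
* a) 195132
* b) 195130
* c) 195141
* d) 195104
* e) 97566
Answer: a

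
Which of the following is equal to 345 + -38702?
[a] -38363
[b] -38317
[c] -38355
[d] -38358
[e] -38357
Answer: e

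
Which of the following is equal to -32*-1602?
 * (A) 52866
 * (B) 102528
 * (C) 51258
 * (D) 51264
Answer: D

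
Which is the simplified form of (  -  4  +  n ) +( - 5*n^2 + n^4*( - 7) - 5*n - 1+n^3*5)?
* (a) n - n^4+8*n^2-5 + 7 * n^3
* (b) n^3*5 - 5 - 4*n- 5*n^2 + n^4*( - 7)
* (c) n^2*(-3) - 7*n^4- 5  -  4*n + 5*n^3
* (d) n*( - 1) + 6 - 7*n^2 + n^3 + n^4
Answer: b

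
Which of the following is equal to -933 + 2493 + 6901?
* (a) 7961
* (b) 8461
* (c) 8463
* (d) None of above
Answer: b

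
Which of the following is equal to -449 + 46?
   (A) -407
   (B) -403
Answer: B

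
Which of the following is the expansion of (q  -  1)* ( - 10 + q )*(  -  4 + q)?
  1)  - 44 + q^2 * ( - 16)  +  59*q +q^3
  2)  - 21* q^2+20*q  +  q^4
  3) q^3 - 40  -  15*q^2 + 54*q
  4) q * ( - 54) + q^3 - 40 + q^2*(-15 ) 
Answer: 3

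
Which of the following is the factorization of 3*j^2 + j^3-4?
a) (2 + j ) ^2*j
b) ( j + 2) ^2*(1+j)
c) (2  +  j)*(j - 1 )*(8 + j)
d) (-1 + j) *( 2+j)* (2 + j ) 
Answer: d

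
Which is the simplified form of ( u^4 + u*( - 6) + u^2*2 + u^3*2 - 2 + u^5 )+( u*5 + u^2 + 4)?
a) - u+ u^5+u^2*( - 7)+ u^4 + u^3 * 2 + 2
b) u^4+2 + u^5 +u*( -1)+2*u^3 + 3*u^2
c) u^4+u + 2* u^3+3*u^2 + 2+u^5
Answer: b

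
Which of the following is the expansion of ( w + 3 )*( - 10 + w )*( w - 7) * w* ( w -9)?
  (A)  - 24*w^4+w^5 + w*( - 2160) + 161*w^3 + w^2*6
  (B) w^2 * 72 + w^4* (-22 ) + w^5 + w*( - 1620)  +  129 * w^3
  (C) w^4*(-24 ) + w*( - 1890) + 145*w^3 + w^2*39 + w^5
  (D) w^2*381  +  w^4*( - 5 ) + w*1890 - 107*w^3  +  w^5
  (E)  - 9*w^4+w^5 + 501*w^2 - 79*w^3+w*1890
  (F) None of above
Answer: F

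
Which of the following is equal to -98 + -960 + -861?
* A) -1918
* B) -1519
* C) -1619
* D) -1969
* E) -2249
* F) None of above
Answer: F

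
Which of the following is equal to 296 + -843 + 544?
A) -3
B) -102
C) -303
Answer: A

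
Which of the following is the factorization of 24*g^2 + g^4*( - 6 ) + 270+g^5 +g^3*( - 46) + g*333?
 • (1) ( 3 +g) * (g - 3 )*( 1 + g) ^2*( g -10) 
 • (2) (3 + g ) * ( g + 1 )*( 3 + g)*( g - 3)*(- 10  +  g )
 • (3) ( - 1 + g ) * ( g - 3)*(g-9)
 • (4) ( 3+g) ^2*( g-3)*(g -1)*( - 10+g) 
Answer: 2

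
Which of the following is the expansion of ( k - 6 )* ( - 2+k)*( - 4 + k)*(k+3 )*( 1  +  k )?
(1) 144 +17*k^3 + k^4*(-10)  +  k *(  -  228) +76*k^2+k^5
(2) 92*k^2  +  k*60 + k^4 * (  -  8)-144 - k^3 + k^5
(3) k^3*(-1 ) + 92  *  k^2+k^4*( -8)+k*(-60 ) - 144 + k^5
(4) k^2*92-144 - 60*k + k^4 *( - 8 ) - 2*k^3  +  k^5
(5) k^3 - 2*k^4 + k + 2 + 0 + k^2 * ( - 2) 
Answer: 3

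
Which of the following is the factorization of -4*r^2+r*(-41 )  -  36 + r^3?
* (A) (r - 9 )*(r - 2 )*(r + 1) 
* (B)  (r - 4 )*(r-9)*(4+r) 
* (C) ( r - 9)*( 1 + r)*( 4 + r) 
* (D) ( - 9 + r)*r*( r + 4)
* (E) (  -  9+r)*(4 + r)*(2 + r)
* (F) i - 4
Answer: C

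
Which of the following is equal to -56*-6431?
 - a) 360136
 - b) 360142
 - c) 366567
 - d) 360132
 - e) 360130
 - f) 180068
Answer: a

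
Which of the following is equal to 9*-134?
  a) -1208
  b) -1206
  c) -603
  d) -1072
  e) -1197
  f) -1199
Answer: b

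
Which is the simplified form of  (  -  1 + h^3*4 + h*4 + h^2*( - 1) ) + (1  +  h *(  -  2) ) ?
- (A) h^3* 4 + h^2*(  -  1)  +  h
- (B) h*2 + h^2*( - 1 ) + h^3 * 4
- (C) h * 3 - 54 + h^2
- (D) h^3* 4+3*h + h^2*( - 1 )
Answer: B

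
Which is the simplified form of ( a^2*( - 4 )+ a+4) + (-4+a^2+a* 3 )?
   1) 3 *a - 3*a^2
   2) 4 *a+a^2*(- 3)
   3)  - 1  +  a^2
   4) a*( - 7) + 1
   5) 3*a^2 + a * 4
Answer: 2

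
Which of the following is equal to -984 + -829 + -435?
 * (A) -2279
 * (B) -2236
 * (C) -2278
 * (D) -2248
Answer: D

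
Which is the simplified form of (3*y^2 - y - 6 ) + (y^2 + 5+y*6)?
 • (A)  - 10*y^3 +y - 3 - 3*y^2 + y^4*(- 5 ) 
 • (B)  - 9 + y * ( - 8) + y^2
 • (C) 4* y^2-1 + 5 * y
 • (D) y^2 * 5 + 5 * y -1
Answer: C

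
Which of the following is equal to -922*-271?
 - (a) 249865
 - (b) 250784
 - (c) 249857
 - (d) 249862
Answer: d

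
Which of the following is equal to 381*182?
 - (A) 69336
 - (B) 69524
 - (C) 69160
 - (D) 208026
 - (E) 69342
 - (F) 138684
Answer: E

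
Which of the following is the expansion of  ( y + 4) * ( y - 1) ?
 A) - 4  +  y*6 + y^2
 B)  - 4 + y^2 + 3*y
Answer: B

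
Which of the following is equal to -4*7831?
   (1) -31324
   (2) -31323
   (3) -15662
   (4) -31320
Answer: 1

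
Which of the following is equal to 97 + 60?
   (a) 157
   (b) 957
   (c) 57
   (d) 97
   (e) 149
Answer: a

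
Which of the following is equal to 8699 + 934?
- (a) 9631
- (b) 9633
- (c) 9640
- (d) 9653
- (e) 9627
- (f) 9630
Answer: b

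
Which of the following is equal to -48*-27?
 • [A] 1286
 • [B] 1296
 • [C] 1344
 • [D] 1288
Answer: B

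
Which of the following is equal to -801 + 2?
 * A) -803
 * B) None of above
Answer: B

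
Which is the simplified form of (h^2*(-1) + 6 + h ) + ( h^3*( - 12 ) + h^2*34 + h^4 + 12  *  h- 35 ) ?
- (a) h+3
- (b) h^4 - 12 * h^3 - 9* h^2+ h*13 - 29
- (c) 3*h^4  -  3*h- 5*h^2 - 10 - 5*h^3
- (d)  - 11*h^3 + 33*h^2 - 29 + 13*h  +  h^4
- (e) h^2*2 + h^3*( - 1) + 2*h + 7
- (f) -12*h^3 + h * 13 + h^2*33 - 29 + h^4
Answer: f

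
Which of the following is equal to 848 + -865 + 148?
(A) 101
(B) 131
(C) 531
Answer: B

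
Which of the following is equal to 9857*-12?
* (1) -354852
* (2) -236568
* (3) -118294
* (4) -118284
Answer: 4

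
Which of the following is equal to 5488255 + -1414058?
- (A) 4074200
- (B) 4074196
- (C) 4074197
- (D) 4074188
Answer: C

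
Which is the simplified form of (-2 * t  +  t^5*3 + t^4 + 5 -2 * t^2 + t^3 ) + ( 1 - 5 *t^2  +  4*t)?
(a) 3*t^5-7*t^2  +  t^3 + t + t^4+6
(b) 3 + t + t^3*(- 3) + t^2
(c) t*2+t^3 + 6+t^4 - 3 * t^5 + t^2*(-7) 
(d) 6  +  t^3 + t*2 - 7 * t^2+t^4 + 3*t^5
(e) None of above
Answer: d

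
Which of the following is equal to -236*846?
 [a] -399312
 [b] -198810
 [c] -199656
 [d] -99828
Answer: c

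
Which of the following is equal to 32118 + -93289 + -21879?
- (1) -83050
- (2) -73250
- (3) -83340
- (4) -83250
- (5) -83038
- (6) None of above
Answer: 1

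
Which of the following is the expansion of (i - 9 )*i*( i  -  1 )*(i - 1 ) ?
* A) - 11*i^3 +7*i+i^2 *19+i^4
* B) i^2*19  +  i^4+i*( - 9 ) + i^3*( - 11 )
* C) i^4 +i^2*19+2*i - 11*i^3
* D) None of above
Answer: B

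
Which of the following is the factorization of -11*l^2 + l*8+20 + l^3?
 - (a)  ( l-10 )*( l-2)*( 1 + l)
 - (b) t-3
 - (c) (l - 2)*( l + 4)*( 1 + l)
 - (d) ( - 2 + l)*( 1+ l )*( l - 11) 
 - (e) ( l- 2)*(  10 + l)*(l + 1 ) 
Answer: a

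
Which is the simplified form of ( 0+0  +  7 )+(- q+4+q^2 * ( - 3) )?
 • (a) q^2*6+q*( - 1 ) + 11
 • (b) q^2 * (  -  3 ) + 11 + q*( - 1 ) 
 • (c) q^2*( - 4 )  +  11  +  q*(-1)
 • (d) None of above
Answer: b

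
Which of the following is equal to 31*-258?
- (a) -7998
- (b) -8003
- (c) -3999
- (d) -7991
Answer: a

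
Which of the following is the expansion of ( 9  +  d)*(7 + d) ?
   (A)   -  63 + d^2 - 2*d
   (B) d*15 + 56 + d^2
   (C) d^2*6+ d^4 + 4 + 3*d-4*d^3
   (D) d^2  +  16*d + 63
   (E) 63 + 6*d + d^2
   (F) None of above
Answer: D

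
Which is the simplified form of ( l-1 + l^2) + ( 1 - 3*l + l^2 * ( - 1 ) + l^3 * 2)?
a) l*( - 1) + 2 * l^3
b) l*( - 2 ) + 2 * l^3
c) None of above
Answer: b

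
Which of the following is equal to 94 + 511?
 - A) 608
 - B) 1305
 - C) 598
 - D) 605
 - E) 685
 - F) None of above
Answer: D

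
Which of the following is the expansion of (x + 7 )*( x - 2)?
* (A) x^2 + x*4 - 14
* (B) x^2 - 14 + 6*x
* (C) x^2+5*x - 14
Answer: C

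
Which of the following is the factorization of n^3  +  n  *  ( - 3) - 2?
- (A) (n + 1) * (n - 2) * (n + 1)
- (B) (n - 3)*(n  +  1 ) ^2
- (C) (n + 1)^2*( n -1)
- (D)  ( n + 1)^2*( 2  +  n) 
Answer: A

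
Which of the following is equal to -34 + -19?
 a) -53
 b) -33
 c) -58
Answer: a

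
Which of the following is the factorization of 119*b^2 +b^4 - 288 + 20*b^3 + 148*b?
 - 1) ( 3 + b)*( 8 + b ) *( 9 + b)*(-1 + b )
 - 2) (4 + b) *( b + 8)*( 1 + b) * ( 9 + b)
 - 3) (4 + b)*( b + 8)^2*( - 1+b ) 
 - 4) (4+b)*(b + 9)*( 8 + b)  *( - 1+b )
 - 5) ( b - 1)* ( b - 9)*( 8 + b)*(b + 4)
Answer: 4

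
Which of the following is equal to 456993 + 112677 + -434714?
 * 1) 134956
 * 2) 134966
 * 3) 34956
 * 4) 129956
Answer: 1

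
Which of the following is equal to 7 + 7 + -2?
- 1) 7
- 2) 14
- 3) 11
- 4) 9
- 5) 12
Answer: 5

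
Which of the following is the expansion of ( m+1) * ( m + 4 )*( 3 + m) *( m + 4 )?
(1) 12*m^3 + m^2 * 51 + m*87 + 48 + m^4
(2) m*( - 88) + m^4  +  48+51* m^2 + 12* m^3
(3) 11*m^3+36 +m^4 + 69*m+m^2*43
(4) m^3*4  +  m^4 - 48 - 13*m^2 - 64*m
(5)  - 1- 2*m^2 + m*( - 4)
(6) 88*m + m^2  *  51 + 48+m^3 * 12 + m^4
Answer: 6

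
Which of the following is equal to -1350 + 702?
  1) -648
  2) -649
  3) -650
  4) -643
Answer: 1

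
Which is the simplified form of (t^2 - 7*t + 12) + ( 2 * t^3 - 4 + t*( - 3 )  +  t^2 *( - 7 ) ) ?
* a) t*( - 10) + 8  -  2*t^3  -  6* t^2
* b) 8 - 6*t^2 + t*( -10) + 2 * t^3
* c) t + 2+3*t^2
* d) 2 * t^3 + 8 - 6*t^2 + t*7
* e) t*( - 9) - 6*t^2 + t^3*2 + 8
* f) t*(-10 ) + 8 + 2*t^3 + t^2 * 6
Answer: b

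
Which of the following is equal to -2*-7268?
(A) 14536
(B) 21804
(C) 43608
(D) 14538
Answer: A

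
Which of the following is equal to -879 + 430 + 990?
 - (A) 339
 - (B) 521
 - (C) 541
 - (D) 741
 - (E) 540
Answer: C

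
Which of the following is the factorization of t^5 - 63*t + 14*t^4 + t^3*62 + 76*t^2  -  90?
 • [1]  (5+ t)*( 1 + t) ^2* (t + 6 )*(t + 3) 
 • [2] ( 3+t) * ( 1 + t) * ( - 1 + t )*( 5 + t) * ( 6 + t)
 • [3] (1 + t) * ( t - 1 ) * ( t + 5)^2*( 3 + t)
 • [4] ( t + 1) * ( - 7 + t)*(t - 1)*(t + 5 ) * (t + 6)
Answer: 2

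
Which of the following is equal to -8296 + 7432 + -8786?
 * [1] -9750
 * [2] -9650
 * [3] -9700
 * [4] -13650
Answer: 2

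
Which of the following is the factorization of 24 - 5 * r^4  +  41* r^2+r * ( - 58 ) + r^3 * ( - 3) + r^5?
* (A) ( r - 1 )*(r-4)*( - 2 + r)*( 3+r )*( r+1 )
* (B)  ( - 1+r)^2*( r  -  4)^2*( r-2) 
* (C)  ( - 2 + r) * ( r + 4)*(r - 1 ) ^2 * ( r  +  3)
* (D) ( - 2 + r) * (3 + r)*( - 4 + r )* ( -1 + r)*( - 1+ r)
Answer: D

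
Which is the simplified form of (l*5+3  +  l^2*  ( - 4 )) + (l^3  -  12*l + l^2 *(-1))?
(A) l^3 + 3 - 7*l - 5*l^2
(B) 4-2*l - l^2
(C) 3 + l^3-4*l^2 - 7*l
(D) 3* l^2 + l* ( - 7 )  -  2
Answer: A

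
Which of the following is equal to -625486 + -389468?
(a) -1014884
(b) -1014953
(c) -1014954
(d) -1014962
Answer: c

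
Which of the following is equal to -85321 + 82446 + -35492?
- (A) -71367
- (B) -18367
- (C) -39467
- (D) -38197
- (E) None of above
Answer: E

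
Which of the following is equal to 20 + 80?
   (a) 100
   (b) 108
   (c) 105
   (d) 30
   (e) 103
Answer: a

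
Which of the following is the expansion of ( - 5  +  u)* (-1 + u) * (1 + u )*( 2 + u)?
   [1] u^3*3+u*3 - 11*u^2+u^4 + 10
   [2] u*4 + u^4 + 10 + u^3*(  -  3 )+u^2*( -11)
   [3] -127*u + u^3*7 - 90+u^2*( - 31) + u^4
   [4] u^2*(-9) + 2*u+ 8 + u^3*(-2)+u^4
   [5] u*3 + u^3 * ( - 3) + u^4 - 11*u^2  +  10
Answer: 5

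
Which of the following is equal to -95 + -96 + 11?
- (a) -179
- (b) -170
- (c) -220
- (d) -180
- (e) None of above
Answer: d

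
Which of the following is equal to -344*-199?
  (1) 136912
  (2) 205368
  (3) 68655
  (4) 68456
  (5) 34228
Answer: 4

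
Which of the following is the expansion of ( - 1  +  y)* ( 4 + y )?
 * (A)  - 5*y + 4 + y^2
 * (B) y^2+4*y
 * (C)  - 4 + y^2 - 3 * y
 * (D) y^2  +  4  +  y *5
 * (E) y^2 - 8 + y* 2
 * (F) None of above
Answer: F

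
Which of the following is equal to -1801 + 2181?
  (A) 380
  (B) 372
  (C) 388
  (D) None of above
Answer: A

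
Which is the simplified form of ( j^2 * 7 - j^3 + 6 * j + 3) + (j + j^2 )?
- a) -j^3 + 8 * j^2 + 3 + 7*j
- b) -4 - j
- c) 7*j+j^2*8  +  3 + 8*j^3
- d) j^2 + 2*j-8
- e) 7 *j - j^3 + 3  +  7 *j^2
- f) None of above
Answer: a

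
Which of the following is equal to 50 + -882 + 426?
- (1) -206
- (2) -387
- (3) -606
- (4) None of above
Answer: 4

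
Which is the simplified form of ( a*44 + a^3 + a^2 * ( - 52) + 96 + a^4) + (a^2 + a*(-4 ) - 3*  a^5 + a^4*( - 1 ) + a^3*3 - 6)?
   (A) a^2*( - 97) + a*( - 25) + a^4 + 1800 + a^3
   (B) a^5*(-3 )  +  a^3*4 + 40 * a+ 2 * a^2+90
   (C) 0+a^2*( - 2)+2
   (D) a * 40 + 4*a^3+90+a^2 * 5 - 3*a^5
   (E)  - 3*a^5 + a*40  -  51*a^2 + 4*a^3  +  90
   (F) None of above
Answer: E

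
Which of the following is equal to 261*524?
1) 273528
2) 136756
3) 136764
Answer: 3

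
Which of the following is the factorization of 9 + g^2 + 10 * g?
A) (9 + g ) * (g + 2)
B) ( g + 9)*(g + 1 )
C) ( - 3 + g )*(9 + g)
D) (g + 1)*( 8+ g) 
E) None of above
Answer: B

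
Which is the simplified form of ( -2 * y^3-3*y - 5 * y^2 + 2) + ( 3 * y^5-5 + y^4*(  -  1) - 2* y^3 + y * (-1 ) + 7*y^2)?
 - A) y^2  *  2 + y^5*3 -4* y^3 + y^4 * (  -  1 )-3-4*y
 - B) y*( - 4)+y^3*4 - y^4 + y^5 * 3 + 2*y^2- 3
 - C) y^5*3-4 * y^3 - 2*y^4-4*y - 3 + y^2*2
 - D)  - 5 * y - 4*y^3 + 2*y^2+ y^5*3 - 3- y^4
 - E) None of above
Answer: A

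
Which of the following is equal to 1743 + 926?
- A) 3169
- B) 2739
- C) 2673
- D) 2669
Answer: D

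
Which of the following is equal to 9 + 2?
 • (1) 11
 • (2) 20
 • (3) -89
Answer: 1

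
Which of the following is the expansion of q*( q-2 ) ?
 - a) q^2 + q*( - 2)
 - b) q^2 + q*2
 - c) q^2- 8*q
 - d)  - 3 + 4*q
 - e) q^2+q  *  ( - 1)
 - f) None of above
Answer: a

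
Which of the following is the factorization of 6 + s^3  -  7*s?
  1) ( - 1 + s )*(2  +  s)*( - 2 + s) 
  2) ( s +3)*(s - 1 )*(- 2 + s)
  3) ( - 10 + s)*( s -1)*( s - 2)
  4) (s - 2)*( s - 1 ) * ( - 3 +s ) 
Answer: 2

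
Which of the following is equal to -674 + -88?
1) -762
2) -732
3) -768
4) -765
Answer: 1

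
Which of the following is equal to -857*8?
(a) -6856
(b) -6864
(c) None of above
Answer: a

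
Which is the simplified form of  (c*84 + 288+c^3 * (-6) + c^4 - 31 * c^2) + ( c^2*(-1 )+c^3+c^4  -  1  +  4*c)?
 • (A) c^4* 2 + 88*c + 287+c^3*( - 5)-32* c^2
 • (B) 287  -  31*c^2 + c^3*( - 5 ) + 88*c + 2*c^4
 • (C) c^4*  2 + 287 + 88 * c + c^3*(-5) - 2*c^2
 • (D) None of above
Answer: A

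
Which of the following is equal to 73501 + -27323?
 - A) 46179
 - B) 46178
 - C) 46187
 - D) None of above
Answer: B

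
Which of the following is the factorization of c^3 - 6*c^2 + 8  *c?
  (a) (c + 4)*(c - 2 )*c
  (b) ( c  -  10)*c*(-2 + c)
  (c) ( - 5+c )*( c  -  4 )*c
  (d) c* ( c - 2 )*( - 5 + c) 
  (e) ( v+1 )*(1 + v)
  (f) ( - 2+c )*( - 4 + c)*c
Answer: f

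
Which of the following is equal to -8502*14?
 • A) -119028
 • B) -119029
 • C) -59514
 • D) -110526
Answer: A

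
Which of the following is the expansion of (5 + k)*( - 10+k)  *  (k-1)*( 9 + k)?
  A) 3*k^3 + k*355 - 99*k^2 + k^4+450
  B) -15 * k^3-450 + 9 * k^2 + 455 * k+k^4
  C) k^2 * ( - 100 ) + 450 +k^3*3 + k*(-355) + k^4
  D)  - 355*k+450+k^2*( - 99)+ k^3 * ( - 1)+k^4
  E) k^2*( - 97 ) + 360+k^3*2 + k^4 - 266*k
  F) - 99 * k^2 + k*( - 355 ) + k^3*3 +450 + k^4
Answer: F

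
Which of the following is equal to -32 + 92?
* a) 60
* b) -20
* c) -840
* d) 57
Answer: a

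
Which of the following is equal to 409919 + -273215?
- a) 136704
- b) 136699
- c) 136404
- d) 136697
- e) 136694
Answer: a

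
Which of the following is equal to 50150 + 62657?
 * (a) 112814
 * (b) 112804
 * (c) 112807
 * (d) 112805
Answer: c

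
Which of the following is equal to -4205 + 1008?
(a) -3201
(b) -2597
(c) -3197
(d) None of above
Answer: c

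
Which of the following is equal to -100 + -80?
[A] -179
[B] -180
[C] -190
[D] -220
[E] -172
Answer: B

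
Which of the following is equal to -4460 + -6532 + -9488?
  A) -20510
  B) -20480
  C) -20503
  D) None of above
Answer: B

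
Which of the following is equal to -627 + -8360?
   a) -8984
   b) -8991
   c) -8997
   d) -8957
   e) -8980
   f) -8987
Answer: f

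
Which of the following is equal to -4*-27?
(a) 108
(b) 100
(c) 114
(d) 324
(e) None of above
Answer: a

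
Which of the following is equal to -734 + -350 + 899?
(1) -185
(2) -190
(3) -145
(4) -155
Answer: 1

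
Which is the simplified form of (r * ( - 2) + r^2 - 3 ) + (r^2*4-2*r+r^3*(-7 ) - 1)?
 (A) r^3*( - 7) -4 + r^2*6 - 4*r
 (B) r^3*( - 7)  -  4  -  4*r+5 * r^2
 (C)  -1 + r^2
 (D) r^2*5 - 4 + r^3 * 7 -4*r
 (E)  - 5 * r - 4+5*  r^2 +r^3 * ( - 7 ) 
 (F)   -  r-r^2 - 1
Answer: B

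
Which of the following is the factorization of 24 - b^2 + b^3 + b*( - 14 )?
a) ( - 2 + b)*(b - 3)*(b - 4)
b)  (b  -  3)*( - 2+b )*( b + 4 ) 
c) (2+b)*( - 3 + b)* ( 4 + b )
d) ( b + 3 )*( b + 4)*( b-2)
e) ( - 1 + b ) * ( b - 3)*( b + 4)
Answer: b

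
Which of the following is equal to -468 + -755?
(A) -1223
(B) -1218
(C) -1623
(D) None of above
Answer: A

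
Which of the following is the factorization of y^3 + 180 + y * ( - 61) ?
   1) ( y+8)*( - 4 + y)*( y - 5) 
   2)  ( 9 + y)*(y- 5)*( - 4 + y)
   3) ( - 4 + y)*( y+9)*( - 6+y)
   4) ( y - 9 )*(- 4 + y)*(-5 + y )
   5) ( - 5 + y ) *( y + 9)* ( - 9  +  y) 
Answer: 2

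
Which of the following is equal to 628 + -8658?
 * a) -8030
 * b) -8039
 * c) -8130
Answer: a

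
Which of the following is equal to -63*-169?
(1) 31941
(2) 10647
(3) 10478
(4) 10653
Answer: 2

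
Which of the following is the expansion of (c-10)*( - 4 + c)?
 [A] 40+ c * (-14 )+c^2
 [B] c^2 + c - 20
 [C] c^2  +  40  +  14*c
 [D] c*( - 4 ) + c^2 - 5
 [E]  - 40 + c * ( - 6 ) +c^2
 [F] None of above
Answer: A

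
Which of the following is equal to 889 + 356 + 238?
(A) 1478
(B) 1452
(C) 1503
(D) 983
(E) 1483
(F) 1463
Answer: E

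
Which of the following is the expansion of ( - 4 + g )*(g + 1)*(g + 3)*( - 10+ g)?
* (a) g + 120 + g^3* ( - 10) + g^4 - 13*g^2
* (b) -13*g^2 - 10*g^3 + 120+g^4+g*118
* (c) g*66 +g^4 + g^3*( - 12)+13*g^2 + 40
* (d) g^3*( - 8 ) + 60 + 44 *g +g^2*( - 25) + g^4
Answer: b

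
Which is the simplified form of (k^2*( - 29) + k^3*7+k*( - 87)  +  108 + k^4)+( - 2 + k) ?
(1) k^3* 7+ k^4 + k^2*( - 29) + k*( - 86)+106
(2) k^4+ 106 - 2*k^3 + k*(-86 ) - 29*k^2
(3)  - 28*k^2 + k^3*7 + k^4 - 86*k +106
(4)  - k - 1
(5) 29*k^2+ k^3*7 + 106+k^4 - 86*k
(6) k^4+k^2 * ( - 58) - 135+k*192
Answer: 1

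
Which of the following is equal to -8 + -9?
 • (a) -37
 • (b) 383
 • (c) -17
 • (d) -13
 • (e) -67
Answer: c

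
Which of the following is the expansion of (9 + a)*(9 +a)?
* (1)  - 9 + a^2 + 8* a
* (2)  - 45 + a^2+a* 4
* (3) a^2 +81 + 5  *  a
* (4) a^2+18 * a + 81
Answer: 4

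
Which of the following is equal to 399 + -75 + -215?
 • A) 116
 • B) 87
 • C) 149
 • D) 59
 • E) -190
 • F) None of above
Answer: F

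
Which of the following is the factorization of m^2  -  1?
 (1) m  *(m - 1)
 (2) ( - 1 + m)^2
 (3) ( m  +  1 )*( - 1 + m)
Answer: 3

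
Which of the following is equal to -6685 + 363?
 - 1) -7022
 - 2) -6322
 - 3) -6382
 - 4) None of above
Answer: 2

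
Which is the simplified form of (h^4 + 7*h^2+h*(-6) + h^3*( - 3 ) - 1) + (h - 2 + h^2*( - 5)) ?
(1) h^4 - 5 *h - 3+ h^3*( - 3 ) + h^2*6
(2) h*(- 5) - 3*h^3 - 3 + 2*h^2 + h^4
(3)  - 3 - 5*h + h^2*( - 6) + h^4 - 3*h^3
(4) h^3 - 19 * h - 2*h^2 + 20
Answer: 2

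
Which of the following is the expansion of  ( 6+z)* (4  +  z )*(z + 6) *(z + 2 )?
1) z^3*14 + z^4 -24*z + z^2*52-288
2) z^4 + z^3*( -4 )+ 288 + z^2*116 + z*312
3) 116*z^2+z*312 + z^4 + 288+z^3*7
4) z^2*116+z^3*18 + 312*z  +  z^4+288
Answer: 4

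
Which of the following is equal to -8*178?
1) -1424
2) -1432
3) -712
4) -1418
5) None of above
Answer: 1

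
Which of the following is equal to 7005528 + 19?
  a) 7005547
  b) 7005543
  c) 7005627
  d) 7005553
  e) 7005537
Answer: a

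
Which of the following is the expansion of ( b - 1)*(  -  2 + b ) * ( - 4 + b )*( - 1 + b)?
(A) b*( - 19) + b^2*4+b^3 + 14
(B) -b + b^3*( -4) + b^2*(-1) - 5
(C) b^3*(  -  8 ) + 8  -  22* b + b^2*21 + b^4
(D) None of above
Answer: C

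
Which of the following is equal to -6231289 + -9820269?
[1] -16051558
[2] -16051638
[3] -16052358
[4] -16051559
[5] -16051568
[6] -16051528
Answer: 1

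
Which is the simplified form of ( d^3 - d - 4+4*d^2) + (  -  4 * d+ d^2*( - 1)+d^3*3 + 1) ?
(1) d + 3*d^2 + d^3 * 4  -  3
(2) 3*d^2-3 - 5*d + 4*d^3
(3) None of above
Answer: 2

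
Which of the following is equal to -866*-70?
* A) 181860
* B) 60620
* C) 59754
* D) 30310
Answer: B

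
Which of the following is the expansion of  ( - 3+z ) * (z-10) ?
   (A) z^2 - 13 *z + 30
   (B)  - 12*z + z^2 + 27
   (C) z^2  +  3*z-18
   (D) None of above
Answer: A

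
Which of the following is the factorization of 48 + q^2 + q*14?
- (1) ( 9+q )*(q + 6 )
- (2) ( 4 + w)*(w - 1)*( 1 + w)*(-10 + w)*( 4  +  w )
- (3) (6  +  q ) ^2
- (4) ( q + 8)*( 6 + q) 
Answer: 4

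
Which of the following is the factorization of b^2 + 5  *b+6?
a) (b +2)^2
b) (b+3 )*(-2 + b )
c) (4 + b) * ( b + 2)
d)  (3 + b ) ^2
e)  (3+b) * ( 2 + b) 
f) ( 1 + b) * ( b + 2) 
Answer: e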